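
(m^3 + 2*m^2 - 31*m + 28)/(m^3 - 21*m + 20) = (m + 7)/(m + 5)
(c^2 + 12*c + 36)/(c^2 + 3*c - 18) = (c + 6)/(c - 3)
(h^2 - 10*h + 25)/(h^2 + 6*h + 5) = (h^2 - 10*h + 25)/(h^2 + 6*h + 5)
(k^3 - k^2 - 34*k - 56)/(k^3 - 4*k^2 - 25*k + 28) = (k + 2)/(k - 1)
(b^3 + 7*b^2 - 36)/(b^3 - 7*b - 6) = (-b^3 - 7*b^2 + 36)/(-b^3 + 7*b + 6)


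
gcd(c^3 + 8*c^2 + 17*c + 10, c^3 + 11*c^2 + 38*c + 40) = c^2 + 7*c + 10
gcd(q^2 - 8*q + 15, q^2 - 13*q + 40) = q - 5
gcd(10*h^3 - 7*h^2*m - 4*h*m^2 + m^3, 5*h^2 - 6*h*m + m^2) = 5*h^2 - 6*h*m + m^2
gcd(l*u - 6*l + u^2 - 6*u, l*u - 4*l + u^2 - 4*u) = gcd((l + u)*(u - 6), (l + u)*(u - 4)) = l + u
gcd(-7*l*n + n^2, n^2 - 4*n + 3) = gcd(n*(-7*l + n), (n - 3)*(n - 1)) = 1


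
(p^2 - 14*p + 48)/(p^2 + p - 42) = (p - 8)/(p + 7)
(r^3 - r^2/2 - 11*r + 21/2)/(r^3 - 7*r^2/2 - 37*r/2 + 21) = (r - 3)/(r - 6)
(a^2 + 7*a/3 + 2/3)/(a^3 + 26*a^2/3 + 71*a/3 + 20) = (3*a^2 + 7*a + 2)/(3*a^3 + 26*a^2 + 71*a + 60)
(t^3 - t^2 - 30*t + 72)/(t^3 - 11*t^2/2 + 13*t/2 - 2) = 2*(t^2 + 3*t - 18)/(2*t^2 - 3*t + 1)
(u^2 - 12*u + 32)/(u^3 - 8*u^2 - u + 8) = (u - 4)/(u^2 - 1)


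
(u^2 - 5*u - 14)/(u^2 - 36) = (u^2 - 5*u - 14)/(u^2 - 36)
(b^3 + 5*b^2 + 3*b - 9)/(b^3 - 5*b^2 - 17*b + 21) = (b + 3)/(b - 7)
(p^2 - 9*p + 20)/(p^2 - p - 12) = (p - 5)/(p + 3)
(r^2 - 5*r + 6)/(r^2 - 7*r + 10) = (r - 3)/(r - 5)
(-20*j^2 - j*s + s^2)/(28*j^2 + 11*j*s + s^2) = (-5*j + s)/(7*j + s)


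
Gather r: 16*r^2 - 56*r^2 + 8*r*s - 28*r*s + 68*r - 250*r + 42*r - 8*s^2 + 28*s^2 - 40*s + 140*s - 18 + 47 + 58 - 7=-40*r^2 + r*(-20*s - 140) + 20*s^2 + 100*s + 80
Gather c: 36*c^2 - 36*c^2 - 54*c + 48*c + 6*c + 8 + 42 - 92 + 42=0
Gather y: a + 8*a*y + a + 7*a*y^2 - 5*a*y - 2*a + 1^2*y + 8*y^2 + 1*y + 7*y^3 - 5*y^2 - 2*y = 3*a*y + 7*y^3 + y^2*(7*a + 3)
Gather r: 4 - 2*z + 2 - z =6 - 3*z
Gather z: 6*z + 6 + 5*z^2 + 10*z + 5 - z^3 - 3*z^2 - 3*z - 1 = -z^3 + 2*z^2 + 13*z + 10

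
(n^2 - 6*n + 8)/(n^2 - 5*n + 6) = (n - 4)/(n - 3)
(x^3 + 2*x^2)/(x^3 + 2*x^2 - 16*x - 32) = x^2/(x^2 - 16)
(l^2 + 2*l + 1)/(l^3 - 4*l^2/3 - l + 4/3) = 3*(l + 1)/(3*l^2 - 7*l + 4)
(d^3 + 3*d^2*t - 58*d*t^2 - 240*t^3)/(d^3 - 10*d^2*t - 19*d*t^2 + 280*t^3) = (-d - 6*t)/(-d + 7*t)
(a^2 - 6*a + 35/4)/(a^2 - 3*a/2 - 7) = (a - 5/2)/(a + 2)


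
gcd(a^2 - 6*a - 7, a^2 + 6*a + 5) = a + 1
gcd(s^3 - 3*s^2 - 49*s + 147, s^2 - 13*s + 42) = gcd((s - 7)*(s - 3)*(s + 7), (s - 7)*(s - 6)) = s - 7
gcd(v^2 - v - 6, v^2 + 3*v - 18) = v - 3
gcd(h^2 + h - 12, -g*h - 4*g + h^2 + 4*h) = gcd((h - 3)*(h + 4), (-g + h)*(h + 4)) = h + 4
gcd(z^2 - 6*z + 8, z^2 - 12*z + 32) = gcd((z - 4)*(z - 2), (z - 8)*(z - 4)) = z - 4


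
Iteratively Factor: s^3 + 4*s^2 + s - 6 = (s + 3)*(s^2 + s - 2) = (s - 1)*(s + 3)*(s + 2)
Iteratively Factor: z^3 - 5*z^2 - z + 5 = (z + 1)*(z^2 - 6*z + 5) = (z - 1)*(z + 1)*(z - 5)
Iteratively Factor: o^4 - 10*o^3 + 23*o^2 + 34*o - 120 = (o - 5)*(o^3 - 5*o^2 - 2*o + 24) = (o - 5)*(o - 3)*(o^2 - 2*o - 8) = (o - 5)*(o - 4)*(o - 3)*(o + 2)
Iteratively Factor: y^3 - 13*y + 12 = (y + 4)*(y^2 - 4*y + 3) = (y - 3)*(y + 4)*(y - 1)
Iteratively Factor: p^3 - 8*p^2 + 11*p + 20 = (p - 5)*(p^2 - 3*p - 4) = (p - 5)*(p + 1)*(p - 4)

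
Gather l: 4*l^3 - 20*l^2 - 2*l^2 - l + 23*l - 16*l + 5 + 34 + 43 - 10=4*l^3 - 22*l^2 + 6*l + 72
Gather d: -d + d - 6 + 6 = 0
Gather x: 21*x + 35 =21*x + 35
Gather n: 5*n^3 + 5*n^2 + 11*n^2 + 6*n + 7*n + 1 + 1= 5*n^3 + 16*n^2 + 13*n + 2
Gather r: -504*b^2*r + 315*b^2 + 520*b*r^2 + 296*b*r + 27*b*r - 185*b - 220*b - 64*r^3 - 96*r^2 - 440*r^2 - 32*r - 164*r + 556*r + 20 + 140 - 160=315*b^2 - 405*b - 64*r^3 + r^2*(520*b - 536) + r*(-504*b^2 + 323*b + 360)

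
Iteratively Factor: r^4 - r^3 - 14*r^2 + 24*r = (r + 4)*(r^3 - 5*r^2 + 6*r) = r*(r + 4)*(r^2 - 5*r + 6) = r*(r - 3)*(r + 4)*(r - 2)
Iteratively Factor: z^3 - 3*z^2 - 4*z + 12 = (z - 3)*(z^2 - 4) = (z - 3)*(z + 2)*(z - 2)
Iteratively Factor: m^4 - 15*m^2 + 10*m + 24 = (m - 3)*(m^3 + 3*m^2 - 6*m - 8) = (m - 3)*(m + 4)*(m^2 - m - 2) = (m - 3)*(m + 1)*(m + 4)*(m - 2)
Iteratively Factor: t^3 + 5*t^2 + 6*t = (t + 2)*(t^2 + 3*t) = (t + 2)*(t + 3)*(t)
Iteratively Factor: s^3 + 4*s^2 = (s + 4)*(s^2) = s*(s + 4)*(s)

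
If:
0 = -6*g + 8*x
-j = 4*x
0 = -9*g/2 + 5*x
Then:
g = 0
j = 0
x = 0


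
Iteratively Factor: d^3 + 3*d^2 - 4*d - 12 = (d + 3)*(d^2 - 4) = (d - 2)*(d + 3)*(d + 2)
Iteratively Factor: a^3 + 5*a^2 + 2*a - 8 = (a - 1)*(a^2 + 6*a + 8) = (a - 1)*(a + 4)*(a + 2)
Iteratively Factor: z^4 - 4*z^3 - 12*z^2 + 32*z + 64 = (z - 4)*(z^3 - 12*z - 16) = (z - 4)^2*(z^2 + 4*z + 4) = (z - 4)^2*(z + 2)*(z + 2)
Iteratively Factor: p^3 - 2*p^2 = (p)*(p^2 - 2*p) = p^2*(p - 2)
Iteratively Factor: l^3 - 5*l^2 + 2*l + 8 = (l - 4)*(l^2 - l - 2) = (l - 4)*(l - 2)*(l + 1)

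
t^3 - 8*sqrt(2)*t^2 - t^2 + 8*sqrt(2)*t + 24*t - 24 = (t - 1)*(t - 6*sqrt(2))*(t - 2*sqrt(2))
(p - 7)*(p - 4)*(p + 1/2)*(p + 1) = p^4 - 19*p^3/2 + 12*p^2 + 73*p/2 + 14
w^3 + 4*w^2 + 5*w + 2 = (w + 1)^2*(w + 2)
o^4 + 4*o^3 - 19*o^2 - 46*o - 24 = (o - 4)*(o + 1)^2*(o + 6)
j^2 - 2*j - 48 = (j - 8)*(j + 6)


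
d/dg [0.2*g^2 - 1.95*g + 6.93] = 0.4*g - 1.95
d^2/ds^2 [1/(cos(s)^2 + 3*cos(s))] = (-(1 - cos(2*s))^2 + 45*cos(s)/4 - 11*cos(2*s)/2 - 9*cos(3*s)/4 + 33/2)/((cos(s) + 3)^3*cos(s)^3)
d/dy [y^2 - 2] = 2*y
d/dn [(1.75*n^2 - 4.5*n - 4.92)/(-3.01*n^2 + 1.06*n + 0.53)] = (-11.69*n^2 - 27.7634*n + 2.8302)/(9.0601*n^4 - 6.3812*n^3 - 2.067*n^2 + 1.1236*n + 0.2809)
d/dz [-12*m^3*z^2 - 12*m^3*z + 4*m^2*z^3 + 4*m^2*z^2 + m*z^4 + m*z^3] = m*(-24*m^2*z - 12*m^2 + 12*m*z^2 + 8*m*z + 4*z^3 + 3*z^2)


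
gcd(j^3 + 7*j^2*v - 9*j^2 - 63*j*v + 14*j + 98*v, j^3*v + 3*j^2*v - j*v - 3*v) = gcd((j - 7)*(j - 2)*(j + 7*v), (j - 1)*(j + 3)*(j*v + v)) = 1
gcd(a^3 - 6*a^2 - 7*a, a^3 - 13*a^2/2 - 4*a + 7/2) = a^2 - 6*a - 7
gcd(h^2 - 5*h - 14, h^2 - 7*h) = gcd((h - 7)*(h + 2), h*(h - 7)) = h - 7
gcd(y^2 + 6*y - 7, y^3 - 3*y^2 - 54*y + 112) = y + 7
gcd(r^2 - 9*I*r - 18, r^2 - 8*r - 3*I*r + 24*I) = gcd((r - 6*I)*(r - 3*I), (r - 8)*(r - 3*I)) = r - 3*I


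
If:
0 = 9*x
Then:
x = 0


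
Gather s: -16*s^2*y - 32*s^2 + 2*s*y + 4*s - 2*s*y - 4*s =s^2*(-16*y - 32)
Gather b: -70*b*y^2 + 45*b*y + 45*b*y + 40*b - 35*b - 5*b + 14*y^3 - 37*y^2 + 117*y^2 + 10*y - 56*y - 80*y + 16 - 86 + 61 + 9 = b*(-70*y^2 + 90*y) + 14*y^3 + 80*y^2 - 126*y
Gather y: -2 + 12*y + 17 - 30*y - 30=-18*y - 15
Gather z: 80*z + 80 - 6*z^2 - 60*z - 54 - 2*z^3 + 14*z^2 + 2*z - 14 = -2*z^3 + 8*z^2 + 22*z + 12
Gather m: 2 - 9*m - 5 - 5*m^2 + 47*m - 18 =-5*m^2 + 38*m - 21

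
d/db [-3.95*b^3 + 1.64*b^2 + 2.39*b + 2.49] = -11.85*b^2 + 3.28*b + 2.39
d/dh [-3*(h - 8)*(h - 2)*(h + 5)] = -9*h^2 + 30*h + 102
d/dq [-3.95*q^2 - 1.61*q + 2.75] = -7.9*q - 1.61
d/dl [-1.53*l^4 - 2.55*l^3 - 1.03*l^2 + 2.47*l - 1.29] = -6.12*l^3 - 7.65*l^2 - 2.06*l + 2.47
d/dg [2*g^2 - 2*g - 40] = 4*g - 2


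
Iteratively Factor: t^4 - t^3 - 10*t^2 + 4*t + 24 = (t - 2)*(t^3 + t^2 - 8*t - 12) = (t - 2)*(t + 2)*(t^2 - t - 6) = (t - 3)*(t - 2)*(t + 2)*(t + 2)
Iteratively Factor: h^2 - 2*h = (h)*(h - 2)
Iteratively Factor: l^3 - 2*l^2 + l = (l)*(l^2 - 2*l + 1) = l*(l - 1)*(l - 1)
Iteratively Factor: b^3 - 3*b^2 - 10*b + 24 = (b - 4)*(b^2 + b - 6) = (b - 4)*(b + 3)*(b - 2)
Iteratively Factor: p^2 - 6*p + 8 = (p - 4)*(p - 2)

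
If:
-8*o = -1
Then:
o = 1/8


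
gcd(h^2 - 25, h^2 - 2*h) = 1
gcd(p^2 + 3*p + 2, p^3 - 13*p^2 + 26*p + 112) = p + 2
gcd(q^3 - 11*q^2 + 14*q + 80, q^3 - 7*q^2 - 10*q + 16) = q^2 - 6*q - 16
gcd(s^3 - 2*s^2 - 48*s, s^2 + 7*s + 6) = s + 6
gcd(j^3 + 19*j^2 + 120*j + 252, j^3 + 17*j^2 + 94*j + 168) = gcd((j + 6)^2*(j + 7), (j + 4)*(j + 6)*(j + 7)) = j^2 + 13*j + 42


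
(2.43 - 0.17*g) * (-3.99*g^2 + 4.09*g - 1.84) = 0.6783*g^3 - 10.391*g^2 + 10.2515*g - 4.4712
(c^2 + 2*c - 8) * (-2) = -2*c^2 - 4*c + 16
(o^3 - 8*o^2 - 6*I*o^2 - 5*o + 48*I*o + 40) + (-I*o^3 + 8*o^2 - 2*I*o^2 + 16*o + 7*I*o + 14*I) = o^3 - I*o^3 - 8*I*o^2 + 11*o + 55*I*o + 40 + 14*I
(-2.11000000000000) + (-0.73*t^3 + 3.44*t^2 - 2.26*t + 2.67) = -0.73*t^3 + 3.44*t^2 - 2.26*t + 0.56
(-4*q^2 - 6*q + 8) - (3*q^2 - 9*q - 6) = -7*q^2 + 3*q + 14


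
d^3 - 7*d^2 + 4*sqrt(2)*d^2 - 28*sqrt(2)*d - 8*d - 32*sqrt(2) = (d - 8)*(d + 1)*(d + 4*sqrt(2))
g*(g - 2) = g^2 - 2*g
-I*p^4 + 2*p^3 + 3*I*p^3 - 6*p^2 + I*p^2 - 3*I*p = p*(p - 3)*(p + I)*(-I*p + 1)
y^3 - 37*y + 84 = (y - 4)*(y - 3)*(y + 7)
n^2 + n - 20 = (n - 4)*(n + 5)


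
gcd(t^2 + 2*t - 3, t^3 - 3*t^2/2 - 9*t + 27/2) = t + 3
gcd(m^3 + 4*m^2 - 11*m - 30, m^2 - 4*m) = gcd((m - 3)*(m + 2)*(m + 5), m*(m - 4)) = 1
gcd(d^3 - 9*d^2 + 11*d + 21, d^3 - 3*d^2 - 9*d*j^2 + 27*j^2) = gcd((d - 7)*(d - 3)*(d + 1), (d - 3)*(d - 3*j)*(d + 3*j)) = d - 3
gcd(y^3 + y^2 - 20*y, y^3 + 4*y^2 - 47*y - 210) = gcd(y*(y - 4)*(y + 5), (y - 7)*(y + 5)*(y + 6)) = y + 5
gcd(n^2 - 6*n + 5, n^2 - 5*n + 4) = n - 1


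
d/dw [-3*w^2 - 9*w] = -6*w - 9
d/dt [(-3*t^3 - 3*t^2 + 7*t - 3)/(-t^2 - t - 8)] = (3*t^4 + 6*t^3 + 82*t^2 + 42*t - 59)/(t^4 + 2*t^3 + 17*t^2 + 16*t + 64)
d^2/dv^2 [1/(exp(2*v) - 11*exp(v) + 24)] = ((11 - 4*exp(v))*(exp(2*v) - 11*exp(v) + 24) + 2*(2*exp(v) - 11)^2*exp(v))*exp(v)/(exp(2*v) - 11*exp(v) + 24)^3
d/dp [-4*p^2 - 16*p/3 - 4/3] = -8*p - 16/3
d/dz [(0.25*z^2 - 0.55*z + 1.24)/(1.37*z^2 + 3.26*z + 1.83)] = (1.5685*z^2 - 2.4826*z - 5.0489)/(1.8769*z^4 + 8.9324*z^3 + 15.6418*z^2 + 11.9316*z + 3.3489)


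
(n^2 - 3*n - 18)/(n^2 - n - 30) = (n + 3)/(n + 5)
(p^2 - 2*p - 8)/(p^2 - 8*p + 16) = (p + 2)/(p - 4)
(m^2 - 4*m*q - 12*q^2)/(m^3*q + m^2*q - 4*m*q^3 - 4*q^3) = (-m + 6*q)/(q*(-m^2 + 2*m*q - m + 2*q))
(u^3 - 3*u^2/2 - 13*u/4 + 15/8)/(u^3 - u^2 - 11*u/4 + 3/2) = (u - 5/2)/(u - 2)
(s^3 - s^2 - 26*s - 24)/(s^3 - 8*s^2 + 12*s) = (s^2 + 5*s + 4)/(s*(s - 2))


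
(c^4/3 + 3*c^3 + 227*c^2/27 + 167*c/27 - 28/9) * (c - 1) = c^5/3 + 8*c^4/3 + 146*c^3/27 - 20*c^2/9 - 251*c/27 + 28/9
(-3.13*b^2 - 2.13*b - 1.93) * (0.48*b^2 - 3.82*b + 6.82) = -1.5024*b^4 + 10.9342*b^3 - 14.1364*b^2 - 7.154*b - 13.1626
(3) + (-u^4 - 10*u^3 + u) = -u^4 - 10*u^3 + u + 3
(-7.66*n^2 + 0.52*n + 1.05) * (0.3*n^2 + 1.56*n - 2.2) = -2.298*n^4 - 11.7936*n^3 + 17.9782*n^2 + 0.494*n - 2.31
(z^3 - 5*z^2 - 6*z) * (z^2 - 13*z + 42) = z^5 - 18*z^4 + 101*z^3 - 132*z^2 - 252*z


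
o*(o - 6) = o^2 - 6*o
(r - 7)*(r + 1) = r^2 - 6*r - 7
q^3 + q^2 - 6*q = q*(q - 2)*(q + 3)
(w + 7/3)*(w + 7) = w^2 + 28*w/3 + 49/3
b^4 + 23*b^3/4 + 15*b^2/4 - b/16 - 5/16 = (b - 1/4)*(b + 1/2)^2*(b + 5)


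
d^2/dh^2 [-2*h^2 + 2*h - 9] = -4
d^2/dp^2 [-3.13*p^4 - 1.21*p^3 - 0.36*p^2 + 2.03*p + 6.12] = -37.56*p^2 - 7.26*p - 0.72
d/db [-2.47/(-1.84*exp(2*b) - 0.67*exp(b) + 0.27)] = (-9.0896*exp(b) - 1.6549)*exp(b)/(1.84*exp(2*b) + 0.67*exp(b) - 0.27)^2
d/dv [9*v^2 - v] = 18*v - 1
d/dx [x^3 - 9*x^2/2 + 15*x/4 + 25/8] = 3*x^2 - 9*x + 15/4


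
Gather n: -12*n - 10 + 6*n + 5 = -6*n - 5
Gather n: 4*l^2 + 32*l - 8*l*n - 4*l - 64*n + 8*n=4*l^2 + 28*l + n*(-8*l - 56)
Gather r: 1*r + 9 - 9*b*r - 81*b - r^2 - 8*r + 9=-81*b - r^2 + r*(-9*b - 7) + 18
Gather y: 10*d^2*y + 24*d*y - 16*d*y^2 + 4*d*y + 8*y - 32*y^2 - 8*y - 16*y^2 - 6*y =y^2*(-16*d - 48) + y*(10*d^2 + 28*d - 6)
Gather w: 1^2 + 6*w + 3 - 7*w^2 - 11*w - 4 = -7*w^2 - 5*w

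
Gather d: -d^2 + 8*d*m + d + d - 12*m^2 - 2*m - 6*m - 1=-d^2 + d*(8*m + 2) - 12*m^2 - 8*m - 1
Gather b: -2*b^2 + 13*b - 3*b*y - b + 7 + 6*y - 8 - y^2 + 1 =-2*b^2 + b*(12 - 3*y) - y^2 + 6*y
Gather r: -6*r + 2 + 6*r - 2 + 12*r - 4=12*r - 4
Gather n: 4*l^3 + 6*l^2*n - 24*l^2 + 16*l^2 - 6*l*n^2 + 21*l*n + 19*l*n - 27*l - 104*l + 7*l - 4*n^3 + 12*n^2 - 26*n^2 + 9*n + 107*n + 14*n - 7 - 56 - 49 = 4*l^3 - 8*l^2 - 124*l - 4*n^3 + n^2*(-6*l - 14) + n*(6*l^2 + 40*l + 130) - 112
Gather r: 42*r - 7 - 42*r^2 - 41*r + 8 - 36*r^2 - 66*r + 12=-78*r^2 - 65*r + 13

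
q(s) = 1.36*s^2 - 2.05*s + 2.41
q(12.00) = 173.65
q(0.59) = 1.67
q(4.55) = 21.24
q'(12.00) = 30.59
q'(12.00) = 30.59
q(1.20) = 1.91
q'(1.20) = 1.21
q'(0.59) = -0.45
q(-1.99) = 11.88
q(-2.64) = 17.30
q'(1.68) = 2.52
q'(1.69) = 2.55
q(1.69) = 2.83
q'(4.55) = 10.33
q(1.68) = 2.80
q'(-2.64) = -9.23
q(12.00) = 173.65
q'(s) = 2.72*s - 2.05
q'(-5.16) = -16.09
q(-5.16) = 49.20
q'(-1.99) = -7.46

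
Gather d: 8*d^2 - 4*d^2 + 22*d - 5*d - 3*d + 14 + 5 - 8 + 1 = 4*d^2 + 14*d + 12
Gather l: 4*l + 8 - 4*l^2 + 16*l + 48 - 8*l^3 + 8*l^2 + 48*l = -8*l^3 + 4*l^2 + 68*l + 56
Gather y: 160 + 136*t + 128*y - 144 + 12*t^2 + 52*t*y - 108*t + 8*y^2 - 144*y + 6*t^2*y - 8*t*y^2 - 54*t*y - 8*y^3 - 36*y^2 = 12*t^2 + 28*t - 8*y^3 + y^2*(-8*t - 28) + y*(6*t^2 - 2*t - 16) + 16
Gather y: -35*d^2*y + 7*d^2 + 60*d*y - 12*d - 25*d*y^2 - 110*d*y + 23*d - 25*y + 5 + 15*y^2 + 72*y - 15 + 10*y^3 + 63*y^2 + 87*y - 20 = 7*d^2 + 11*d + 10*y^3 + y^2*(78 - 25*d) + y*(-35*d^2 - 50*d + 134) - 30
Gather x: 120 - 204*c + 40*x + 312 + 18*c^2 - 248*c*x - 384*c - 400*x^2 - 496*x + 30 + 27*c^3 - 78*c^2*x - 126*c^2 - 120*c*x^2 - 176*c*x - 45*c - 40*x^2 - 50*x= 27*c^3 - 108*c^2 - 633*c + x^2*(-120*c - 440) + x*(-78*c^2 - 424*c - 506) + 462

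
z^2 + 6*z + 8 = (z + 2)*(z + 4)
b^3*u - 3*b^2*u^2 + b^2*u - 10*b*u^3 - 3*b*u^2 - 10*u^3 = (b - 5*u)*(b + 2*u)*(b*u + u)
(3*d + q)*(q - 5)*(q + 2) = 3*d*q^2 - 9*d*q - 30*d + q^3 - 3*q^2 - 10*q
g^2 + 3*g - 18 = (g - 3)*(g + 6)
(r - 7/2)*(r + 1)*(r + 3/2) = r^3 - r^2 - 29*r/4 - 21/4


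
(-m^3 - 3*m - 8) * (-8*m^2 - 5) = 8*m^5 + 29*m^3 + 64*m^2 + 15*m + 40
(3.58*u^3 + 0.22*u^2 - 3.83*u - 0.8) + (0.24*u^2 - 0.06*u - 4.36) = 3.58*u^3 + 0.46*u^2 - 3.89*u - 5.16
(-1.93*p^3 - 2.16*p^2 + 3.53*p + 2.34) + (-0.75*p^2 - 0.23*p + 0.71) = -1.93*p^3 - 2.91*p^2 + 3.3*p + 3.05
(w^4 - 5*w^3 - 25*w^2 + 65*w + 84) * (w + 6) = w^5 + w^4 - 55*w^3 - 85*w^2 + 474*w + 504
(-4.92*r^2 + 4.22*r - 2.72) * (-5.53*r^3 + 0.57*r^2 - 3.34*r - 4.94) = 27.2076*r^5 - 26.141*r^4 + 33.8798*r^3 + 8.6596*r^2 - 11.762*r + 13.4368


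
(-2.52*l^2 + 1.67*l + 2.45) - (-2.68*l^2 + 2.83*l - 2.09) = 0.16*l^2 - 1.16*l + 4.54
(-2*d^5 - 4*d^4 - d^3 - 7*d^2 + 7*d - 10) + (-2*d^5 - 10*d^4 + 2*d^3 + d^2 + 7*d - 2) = -4*d^5 - 14*d^4 + d^3 - 6*d^2 + 14*d - 12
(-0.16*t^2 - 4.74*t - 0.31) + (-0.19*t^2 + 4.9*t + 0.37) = -0.35*t^2 + 0.16*t + 0.06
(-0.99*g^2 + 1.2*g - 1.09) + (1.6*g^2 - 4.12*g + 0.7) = 0.61*g^2 - 2.92*g - 0.39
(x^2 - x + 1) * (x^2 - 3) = x^4 - x^3 - 2*x^2 + 3*x - 3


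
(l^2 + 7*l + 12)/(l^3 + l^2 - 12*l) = (l + 3)/(l*(l - 3))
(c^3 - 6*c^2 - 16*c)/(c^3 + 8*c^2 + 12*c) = (c - 8)/(c + 6)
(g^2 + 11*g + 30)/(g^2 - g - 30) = (g + 6)/(g - 6)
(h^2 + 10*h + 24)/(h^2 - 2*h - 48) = (h + 4)/(h - 8)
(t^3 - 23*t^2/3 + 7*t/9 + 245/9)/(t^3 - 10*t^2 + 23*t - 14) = (9*t^2 - 6*t - 35)/(9*(t^2 - 3*t + 2))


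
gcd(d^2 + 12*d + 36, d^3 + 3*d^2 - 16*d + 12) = d + 6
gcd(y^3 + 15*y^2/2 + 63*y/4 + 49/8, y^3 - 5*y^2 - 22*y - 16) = 1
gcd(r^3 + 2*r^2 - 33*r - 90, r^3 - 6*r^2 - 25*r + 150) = r^2 - r - 30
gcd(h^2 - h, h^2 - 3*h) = h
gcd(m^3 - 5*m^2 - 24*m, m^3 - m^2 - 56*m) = m^2 - 8*m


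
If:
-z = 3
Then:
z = -3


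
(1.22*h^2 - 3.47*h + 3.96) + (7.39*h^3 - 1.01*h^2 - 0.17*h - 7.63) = 7.39*h^3 + 0.21*h^2 - 3.64*h - 3.67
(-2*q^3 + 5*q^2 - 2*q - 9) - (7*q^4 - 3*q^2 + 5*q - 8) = -7*q^4 - 2*q^3 + 8*q^2 - 7*q - 1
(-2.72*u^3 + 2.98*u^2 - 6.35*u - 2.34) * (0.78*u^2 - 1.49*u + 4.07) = -2.1216*u^5 + 6.3772*u^4 - 20.4636*u^3 + 19.7649*u^2 - 22.3579*u - 9.5238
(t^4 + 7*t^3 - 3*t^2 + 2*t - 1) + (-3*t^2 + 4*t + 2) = t^4 + 7*t^3 - 6*t^2 + 6*t + 1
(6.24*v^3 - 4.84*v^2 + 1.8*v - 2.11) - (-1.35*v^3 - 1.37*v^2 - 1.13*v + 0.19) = 7.59*v^3 - 3.47*v^2 + 2.93*v - 2.3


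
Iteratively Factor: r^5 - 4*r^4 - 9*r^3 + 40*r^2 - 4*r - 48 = (r + 3)*(r^4 - 7*r^3 + 12*r^2 + 4*r - 16) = (r - 2)*(r + 3)*(r^3 - 5*r^2 + 2*r + 8) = (r - 4)*(r - 2)*(r + 3)*(r^2 - r - 2) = (r - 4)*(r - 2)*(r + 1)*(r + 3)*(r - 2)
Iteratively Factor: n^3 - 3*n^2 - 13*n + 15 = (n - 5)*(n^2 + 2*n - 3) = (n - 5)*(n + 3)*(n - 1)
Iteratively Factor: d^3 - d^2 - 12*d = (d + 3)*(d^2 - 4*d) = (d - 4)*(d + 3)*(d)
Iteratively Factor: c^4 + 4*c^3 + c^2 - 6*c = (c)*(c^3 + 4*c^2 + c - 6) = c*(c + 2)*(c^2 + 2*c - 3) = c*(c + 2)*(c + 3)*(c - 1)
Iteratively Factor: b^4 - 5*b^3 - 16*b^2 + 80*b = (b)*(b^3 - 5*b^2 - 16*b + 80) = b*(b - 5)*(b^2 - 16) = b*(b - 5)*(b + 4)*(b - 4)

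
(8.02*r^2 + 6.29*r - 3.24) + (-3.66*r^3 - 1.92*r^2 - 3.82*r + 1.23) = -3.66*r^3 + 6.1*r^2 + 2.47*r - 2.01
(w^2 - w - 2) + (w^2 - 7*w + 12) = 2*w^2 - 8*w + 10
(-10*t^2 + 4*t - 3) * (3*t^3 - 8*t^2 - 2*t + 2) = -30*t^5 + 92*t^4 - 21*t^3 - 4*t^2 + 14*t - 6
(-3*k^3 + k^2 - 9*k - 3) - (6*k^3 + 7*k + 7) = -9*k^3 + k^2 - 16*k - 10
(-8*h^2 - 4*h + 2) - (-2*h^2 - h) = -6*h^2 - 3*h + 2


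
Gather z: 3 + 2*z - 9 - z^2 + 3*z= -z^2 + 5*z - 6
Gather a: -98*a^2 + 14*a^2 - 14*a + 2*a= -84*a^2 - 12*a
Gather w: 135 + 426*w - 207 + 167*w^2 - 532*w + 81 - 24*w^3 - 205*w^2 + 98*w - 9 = -24*w^3 - 38*w^2 - 8*w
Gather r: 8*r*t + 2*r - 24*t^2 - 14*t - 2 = r*(8*t + 2) - 24*t^2 - 14*t - 2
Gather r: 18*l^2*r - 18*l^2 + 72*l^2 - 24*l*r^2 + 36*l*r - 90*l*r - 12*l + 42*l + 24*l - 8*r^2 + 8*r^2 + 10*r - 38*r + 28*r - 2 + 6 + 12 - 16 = 54*l^2 - 24*l*r^2 + 54*l + r*(18*l^2 - 54*l)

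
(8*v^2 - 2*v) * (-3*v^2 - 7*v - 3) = -24*v^4 - 50*v^3 - 10*v^2 + 6*v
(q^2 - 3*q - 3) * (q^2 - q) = q^4 - 4*q^3 + 3*q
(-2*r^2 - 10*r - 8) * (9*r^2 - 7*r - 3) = -18*r^4 - 76*r^3 + 4*r^2 + 86*r + 24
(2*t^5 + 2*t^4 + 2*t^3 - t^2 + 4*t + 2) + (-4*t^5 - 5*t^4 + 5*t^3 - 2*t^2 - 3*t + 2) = -2*t^5 - 3*t^4 + 7*t^3 - 3*t^2 + t + 4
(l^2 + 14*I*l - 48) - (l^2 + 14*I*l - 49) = 1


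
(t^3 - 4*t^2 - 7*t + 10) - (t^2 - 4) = t^3 - 5*t^2 - 7*t + 14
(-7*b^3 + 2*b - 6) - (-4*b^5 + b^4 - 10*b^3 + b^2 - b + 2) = 4*b^5 - b^4 + 3*b^3 - b^2 + 3*b - 8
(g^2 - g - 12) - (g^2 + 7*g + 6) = -8*g - 18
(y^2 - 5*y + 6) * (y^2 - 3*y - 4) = y^4 - 8*y^3 + 17*y^2 + 2*y - 24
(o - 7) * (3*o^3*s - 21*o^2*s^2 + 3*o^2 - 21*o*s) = 3*o^4*s - 21*o^3*s^2 - 21*o^3*s + 3*o^3 + 147*o^2*s^2 - 21*o^2*s - 21*o^2 + 147*o*s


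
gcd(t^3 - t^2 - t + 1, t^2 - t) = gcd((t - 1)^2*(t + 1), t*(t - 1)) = t - 1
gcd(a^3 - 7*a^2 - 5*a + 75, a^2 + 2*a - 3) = a + 3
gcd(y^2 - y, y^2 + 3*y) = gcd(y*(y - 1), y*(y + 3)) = y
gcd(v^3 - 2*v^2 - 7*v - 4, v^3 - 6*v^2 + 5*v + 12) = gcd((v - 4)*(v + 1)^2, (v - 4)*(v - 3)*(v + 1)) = v^2 - 3*v - 4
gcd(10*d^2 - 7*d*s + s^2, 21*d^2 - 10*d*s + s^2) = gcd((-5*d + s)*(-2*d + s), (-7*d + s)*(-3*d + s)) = 1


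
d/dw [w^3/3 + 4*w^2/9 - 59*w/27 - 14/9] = w^2 + 8*w/9 - 59/27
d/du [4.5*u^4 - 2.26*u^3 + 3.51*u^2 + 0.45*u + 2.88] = 18.0*u^3 - 6.78*u^2 + 7.02*u + 0.45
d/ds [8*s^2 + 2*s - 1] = 16*s + 2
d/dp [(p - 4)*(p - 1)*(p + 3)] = 3*p^2 - 4*p - 11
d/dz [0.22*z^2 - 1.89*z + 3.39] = 0.44*z - 1.89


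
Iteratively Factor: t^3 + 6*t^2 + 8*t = (t)*(t^2 + 6*t + 8) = t*(t + 2)*(t + 4)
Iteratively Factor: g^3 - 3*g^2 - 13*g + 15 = (g - 1)*(g^2 - 2*g - 15) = (g - 1)*(g + 3)*(g - 5)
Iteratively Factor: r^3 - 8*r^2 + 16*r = (r - 4)*(r^2 - 4*r) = r*(r - 4)*(r - 4)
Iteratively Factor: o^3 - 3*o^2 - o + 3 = (o - 3)*(o^2 - 1) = (o - 3)*(o + 1)*(o - 1)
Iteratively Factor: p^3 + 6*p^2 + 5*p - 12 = (p + 4)*(p^2 + 2*p - 3) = (p + 3)*(p + 4)*(p - 1)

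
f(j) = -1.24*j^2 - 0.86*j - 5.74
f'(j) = -2.48*j - 0.86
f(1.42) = -9.46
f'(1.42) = -4.38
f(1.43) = -9.51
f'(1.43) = -4.41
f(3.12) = -20.49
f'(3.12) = -8.60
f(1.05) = -8.01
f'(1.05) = -3.46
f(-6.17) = -47.64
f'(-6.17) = 14.44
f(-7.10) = -62.14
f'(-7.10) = 16.75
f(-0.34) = -5.59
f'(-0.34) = -0.02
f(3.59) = -24.81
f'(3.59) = -9.76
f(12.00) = -194.62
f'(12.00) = -30.62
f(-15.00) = -271.84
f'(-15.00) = 36.34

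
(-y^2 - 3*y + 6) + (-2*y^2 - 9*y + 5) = -3*y^2 - 12*y + 11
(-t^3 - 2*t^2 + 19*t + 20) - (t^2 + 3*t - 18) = -t^3 - 3*t^2 + 16*t + 38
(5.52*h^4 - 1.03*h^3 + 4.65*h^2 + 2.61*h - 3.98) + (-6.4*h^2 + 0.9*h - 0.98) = 5.52*h^4 - 1.03*h^3 - 1.75*h^2 + 3.51*h - 4.96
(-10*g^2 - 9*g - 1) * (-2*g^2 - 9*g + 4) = 20*g^4 + 108*g^3 + 43*g^2 - 27*g - 4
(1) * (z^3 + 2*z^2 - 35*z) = z^3 + 2*z^2 - 35*z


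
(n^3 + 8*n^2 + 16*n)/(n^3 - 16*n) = (n + 4)/(n - 4)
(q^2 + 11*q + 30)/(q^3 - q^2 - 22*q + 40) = (q + 6)/(q^2 - 6*q + 8)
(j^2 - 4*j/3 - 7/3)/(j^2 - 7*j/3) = (j + 1)/j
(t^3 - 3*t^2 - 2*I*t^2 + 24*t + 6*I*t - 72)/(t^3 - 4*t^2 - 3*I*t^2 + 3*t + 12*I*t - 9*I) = (t^2 - 2*I*t + 24)/(t^2 - t*(1 + 3*I) + 3*I)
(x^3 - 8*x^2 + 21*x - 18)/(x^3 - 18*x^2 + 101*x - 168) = (x^2 - 5*x + 6)/(x^2 - 15*x + 56)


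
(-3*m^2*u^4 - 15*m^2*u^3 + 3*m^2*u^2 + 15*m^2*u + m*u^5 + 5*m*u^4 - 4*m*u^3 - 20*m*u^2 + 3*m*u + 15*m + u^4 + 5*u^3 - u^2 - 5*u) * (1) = -3*m^2*u^4 - 15*m^2*u^3 + 3*m^2*u^2 + 15*m^2*u + m*u^5 + 5*m*u^4 - 4*m*u^3 - 20*m*u^2 + 3*m*u + 15*m + u^4 + 5*u^3 - u^2 - 5*u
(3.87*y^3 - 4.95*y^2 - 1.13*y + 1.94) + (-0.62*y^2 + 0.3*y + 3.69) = 3.87*y^3 - 5.57*y^2 - 0.83*y + 5.63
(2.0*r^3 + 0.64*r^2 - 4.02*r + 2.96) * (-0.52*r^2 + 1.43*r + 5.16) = -1.04*r^5 + 2.5272*r^4 + 13.3256*r^3 - 3.9854*r^2 - 16.5104*r + 15.2736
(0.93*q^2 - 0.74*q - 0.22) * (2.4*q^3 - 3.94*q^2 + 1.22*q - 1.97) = 2.232*q^5 - 5.4402*q^4 + 3.5222*q^3 - 1.8681*q^2 + 1.1894*q + 0.4334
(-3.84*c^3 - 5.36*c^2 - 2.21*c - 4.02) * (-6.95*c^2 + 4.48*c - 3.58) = 26.688*c^5 + 20.0488*c^4 + 5.0939*c^3 + 37.227*c^2 - 10.0978*c + 14.3916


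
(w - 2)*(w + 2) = w^2 - 4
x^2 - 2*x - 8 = (x - 4)*(x + 2)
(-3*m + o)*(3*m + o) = -9*m^2 + o^2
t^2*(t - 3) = t^3 - 3*t^2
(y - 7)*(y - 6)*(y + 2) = y^3 - 11*y^2 + 16*y + 84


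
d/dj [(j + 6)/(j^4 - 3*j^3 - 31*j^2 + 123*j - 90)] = (-3*j^2 + 18*j - 23)/(j^6 - 18*j^5 + 127*j^4 - 444*j^3 + 799*j^2 - 690*j + 225)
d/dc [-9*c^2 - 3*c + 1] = -18*c - 3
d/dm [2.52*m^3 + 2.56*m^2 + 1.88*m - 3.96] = 7.56*m^2 + 5.12*m + 1.88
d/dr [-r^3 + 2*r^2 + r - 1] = -3*r^2 + 4*r + 1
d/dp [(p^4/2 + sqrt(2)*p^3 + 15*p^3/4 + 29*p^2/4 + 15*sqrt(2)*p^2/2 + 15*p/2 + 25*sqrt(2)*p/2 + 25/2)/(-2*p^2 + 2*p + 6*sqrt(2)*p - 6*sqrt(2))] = (-4*p^5 - 9*p^4 + 14*sqrt(2)*p^4 + 78*p^3 + 74*sqrt(2)*p^3 + 32*sqrt(2)*p^2 + 167*p^2 - 260*p - 174*sqrt(2)*p - 350 - 240*sqrt(2))/(8*(p^4 - 6*sqrt(2)*p^3 - 2*p^3 + 12*sqrt(2)*p^2 + 19*p^2 - 36*p - 6*sqrt(2)*p + 18))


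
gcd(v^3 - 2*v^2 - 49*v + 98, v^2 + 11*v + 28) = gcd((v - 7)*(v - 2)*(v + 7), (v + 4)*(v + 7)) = v + 7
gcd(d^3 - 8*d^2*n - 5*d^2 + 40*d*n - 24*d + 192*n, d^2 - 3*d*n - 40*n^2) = d - 8*n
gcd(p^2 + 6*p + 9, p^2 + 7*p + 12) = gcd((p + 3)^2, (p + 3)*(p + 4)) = p + 3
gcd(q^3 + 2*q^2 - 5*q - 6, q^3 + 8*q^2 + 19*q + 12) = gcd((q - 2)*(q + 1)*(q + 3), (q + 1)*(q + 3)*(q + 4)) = q^2 + 4*q + 3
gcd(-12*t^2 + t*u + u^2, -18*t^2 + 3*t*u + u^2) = 3*t - u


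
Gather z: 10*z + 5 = 10*z + 5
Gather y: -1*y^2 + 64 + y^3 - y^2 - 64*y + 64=y^3 - 2*y^2 - 64*y + 128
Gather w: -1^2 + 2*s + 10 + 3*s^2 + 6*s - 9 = 3*s^2 + 8*s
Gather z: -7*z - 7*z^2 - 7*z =-7*z^2 - 14*z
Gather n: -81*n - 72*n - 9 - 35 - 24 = -153*n - 68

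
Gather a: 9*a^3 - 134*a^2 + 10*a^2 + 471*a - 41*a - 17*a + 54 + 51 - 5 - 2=9*a^3 - 124*a^2 + 413*a + 98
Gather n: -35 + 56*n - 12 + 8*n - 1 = 64*n - 48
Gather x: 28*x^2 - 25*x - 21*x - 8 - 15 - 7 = 28*x^2 - 46*x - 30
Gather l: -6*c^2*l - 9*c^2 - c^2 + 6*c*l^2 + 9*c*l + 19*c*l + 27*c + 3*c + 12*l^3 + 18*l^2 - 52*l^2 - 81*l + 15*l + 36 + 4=-10*c^2 + 30*c + 12*l^3 + l^2*(6*c - 34) + l*(-6*c^2 + 28*c - 66) + 40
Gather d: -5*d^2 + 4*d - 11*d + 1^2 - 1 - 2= -5*d^2 - 7*d - 2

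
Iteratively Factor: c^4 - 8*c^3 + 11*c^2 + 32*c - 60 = (c - 2)*(c^3 - 6*c^2 - c + 30) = (c - 5)*(c - 2)*(c^2 - c - 6) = (c - 5)*(c - 2)*(c + 2)*(c - 3)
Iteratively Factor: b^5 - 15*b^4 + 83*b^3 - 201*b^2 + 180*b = (b - 5)*(b^4 - 10*b^3 + 33*b^2 - 36*b) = b*(b - 5)*(b^3 - 10*b^2 + 33*b - 36) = b*(b - 5)*(b - 3)*(b^2 - 7*b + 12) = b*(b - 5)*(b - 4)*(b - 3)*(b - 3)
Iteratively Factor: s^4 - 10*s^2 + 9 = (s + 3)*(s^3 - 3*s^2 - s + 3) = (s + 1)*(s + 3)*(s^2 - 4*s + 3) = (s - 1)*(s + 1)*(s + 3)*(s - 3)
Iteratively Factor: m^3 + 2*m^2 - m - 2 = (m + 1)*(m^2 + m - 2) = (m + 1)*(m + 2)*(m - 1)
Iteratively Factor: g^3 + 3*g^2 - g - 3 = (g + 1)*(g^2 + 2*g - 3) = (g + 1)*(g + 3)*(g - 1)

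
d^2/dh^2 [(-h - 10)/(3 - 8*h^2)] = 16*(32*h^2*(h + 10) - (3*h + 10)*(8*h^2 - 3))/(8*h^2 - 3)^3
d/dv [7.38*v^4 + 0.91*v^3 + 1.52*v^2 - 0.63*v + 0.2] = 29.52*v^3 + 2.73*v^2 + 3.04*v - 0.63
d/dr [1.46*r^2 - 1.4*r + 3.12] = 2.92*r - 1.4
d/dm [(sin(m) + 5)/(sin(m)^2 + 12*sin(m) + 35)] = -cos(m)/(sin(m) + 7)^2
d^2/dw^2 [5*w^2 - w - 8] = 10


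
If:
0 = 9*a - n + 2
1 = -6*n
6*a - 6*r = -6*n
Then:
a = -13/54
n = -1/6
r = -11/27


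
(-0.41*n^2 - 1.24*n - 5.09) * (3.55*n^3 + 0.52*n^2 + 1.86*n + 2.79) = -1.4555*n^5 - 4.6152*n^4 - 19.4769*n^3 - 6.0971*n^2 - 12.927*n - 14.2011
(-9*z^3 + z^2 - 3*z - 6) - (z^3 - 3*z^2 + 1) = -10*z^3 + 4*z^2 - 3*z - 7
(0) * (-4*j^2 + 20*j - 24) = 0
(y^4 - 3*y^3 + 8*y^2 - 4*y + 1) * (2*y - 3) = 2*y^5 - 9*y^4 + 25*y^3 - 32*y^2 + 14*y - 3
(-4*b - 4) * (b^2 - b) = -4*b^3 + 4*b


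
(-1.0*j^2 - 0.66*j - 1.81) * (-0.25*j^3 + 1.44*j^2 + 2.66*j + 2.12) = 0.25*j^5 - 1.275*j^4 - 3.1579*j^3 - 6.482*j^2 - 6.2138*j - 3.8372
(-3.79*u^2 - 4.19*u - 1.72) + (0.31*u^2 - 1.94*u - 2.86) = -3.48*u^2 - 6.13*u - 4.58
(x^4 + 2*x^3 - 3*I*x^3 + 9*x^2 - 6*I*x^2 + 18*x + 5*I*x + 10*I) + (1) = x^4 + 2*x^3 - 3*I*x^3 + 9*x^2 - 6*I*x^2 + 18*x + 5*I*x + 1 + 10*I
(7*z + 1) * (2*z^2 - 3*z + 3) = 14*z^3 - 19*z^2 + 18*z + 3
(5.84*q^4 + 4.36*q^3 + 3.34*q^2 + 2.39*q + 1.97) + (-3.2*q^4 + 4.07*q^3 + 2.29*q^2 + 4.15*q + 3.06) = 2.64*q^4 + 8.43*q^3 + 5.63*q^2 + 6.54*q + 5.03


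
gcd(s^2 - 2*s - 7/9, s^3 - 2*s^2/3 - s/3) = s + 1/3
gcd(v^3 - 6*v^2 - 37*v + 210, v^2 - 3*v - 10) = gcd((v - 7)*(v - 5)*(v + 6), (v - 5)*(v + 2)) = v - 5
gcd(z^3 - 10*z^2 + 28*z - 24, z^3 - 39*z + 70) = z - 2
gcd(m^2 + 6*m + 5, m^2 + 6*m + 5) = m^2 + 6*m + 5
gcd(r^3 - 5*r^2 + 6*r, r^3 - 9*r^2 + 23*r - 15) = r - 3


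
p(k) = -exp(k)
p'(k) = -exp(k)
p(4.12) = -61.56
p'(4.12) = -61.56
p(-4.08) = -0.02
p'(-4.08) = -0.02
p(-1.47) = -0.23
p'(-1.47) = -0.23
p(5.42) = -225.88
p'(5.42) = -225.88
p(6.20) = -492.75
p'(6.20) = -492.75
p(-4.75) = -0.01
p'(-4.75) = -0.01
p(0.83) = -2.29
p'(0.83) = -2.29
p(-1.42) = -0.24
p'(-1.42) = -0.24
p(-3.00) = -0.05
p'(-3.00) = -0.05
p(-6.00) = 0.00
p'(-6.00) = 0.00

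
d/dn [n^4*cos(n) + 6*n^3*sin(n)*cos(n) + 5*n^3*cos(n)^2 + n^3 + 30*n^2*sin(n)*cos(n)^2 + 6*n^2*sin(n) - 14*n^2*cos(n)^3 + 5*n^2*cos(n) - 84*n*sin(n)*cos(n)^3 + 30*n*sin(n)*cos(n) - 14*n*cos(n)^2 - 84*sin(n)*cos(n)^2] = -n^4*sin(n) - 5*n^3*sin(2*n) + 4*n^3*cos(n) + 6*n^3*cos(2*n) + 11*n^2*sin(n)/2 + 9*n^2*sin(2*n) + 21*n^2*sin(3*n)/2 + 27*n^2*cos(n)/2 + 15*n^2*cos(2*n)/2 + 45*n^2*cos(3*n)/2 + 21*n^2/2 + 27*n*sin(n) + 14*n*sin(2*n) + 15*n*sin(3*n) - 11*n*cos(n) - 84*n*cos(2*n)^2 - 12*n*cos(2*n) - 7*n*cos(3*n) + 42*n - 6*sin(2*n) - 21*sin(4*n)/2 - 21*cos(n) - 7*cos(2*n) - 63*cos(3*n) - 7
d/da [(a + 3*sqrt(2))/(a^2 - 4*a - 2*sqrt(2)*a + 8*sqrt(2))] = (a^2 - 4*a - 2*sqrt(2)*a + 2*(a + 3*sqrt(2))*(-a + sqrt(2) + 2) + 8*sqrt(2))/(a^2 - 4*a - 2*sqrt(2)*a + 8*sqrt(2))^2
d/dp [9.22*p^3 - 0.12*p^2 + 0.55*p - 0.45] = 27.66*p^2 - 0.24*p + 0.55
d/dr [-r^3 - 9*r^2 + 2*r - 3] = -3*r^2 - 18*r + 2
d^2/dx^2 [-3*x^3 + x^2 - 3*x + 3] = 2 - 18*x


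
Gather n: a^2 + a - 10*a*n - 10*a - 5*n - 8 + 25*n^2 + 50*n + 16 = a^2 - 9*a + 25*n^2 + n*(45 - 10*a) + 8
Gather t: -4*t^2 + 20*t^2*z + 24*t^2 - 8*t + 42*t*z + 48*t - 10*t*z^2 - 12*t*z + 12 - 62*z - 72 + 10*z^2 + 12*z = t^2*(20*z + 20) + t*(-10*z^2 + 30*z + 40) + 10*z^2 - 50*z - 60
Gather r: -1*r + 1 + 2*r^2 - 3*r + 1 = 2*r^2 - 4*r + 2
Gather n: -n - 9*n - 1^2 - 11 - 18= -10*n - 30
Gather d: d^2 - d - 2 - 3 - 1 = d^2 - d - 6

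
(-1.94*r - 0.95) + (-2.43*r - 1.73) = -4.37*r - 2.68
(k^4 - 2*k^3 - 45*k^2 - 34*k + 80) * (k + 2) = k^5 - 49*k^3 - 124*k^2 + 12*k + 160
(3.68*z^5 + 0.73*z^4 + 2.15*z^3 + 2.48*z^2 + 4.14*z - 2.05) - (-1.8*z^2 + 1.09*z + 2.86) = 3.68*z^5 + 0.73*z^4 + 2.15*z^3 + 4.28*z^2 + 3.05*z - 4.91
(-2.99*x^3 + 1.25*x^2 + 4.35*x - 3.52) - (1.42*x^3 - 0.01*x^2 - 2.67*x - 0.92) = -4.41*x^3 + 1.26*x^2 + 7.02*x - 2.6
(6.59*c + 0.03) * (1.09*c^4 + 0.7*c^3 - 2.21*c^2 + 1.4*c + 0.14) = 7.1831*c^5 + 4.6457*c^4 - 14.5429*c^3 + 9.1597*c^2 + 0.9646*c + 0.0042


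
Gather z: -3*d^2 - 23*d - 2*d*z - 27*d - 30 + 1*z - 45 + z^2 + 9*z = -3*d^2 - 50*d + z^2 + z*(10 - 2*d) - 75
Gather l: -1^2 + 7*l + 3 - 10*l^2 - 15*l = -10*l^2 - 8*l + 2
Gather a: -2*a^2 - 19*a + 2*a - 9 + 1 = -2*a^2 - 17*a - 8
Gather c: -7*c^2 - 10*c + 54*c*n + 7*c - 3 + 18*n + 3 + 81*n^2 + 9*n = -7*c^2 + c*(54*n - 3) + 81*n^2 + 27*n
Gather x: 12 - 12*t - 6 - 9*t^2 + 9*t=-9*t^2 - 3*t + 6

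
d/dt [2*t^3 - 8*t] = 6*t^2 - 8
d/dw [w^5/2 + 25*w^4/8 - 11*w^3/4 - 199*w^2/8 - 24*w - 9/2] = 5*w^4/2 + 25*w^3/2 - 33*w^2/4 - 199*w/4 - 24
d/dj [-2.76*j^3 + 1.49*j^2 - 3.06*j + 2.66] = -8.28*j^2 + 2.98*j - 3.06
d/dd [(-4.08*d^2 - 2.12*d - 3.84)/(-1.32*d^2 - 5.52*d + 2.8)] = (19.7232*d^2 - 32.9856*d - 27.1328)/(1.7424*d^4 + 14.5728*d^3 + 23.0784*d^2 - 30.912*d + 7.84)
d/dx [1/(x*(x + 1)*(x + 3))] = (-x*(x + 1) - x*(x + 3) - (x + 1)*(x + 3))/(x^2*(x + 1)^2*(x + 3)^2)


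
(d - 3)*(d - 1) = d^2 - 4*d + 3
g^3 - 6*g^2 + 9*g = g*(g - 3)^2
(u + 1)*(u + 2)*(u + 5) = u^3 + 8*u^2 + 17*u + 10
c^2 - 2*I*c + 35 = (c - 7*I)*(c + 5*I)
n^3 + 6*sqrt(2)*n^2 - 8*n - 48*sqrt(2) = (n - 2*sqrt(2))*(n + 2*sqrt(2))*(n + 6*sqrt(2))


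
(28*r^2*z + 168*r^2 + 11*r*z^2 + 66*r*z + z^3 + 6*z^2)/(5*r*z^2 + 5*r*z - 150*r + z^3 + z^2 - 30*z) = (28*r^2 + 11*r*z + z^2)/(5*r*z - 25*r + z^2 - 5*z)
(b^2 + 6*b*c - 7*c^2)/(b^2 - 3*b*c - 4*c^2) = (-b^2 - 6*b*c + 7*c^2)/(-b^2 + 3*b*c + 4*c^2)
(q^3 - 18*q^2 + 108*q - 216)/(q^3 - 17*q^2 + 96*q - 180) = (q - 6)/(q - 5)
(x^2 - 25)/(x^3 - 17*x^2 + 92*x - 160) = (x + 5)/(x^2 - 12*x + 32)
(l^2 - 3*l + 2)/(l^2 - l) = (l - 2)/l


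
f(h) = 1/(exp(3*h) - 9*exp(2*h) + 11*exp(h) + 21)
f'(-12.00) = 0.00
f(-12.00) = 0.05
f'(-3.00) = 0.00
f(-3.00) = 0.05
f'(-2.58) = -0.00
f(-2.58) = 0.05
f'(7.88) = -0.00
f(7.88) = 0.00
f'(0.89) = 0.47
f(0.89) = 0.11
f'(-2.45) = -0.00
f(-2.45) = 0.05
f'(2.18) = -0.07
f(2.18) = 0.01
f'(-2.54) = -0.00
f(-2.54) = 0.05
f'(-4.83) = -0.00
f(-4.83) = 0.05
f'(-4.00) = -0.00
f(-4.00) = 0.05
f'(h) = (-3*exp(3*h) + 18*exp(2*h) - 11*exp(h))/(exp(3*h) - 9*exp(2*h) + 11*exp(h) + 21)^2 = (-3*exp(2*h) + 18*exp(h) - 11)*exp(h)/(exp(3*h) - 9*exp(2*h) + 11*exp(h) + 21)^2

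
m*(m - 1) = m^2 - m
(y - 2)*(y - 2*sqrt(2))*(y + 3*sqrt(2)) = y^3 - 2*y^2 + sqrt(2)*y^2 - 12*y - 2*sqrt(2)*y + 24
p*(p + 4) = p^2 + 4*p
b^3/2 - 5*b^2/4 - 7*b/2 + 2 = (b/2 + 1)*(b - 4)*(b - 1/2)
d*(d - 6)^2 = d^3 - 12*d^2 + 36*d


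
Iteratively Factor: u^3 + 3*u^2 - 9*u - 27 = (u - 3)*(u^2 + 6*u + 9) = (u - 3)*(u + 3)*(u + 3)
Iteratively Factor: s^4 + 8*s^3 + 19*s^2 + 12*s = (s + 3)*(s^3 + 5*s^2 + 4*s) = s*(s + 3)*(s^2 + 5*s + 4) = s*(s + 3)*(s + 4)*(s + 1)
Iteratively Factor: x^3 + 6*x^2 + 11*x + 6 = (x + 1)*(x^2 + 5*x + 6) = (x + 1)*(x + 3)*(x + 2)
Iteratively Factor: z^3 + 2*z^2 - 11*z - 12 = (z - 3)*(z^2 + 5*z + 4) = (z - 3)*(z + 4)*(z + 1)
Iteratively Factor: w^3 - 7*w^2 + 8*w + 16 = (w - 4)*(w^2 - 3*w - 4) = (w - 4)^2*(w + 1)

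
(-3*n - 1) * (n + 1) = -3*n^2 - 4*n - 1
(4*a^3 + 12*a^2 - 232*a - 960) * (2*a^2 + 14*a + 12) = 8*a^5 + 80*a^4 - 248*a^3 - 5024*a^2 - 16224*a - 11520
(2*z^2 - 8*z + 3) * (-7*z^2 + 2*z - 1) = -14*z^4 + 60*z^3 - 39*z^2 + 14*z - 3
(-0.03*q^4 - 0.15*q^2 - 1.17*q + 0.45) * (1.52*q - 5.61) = -0.0456*q^5 + 0.1683*q^4 - 0.228*q^3 - 0.9369*q^2 + 7.2477*q - 2.5245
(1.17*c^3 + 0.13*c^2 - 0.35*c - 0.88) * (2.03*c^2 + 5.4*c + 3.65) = 2.3751*c^5 + 6.5819*c^4 + 4.262*c^3 - 3.2019*c^2 - 6.0295*c - 3.212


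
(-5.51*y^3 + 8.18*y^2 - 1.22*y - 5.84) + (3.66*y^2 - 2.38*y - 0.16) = -5.51*y^3 + 11.84*y^2 - 3.6*y - 6.0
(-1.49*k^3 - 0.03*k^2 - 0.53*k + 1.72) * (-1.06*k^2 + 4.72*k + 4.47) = 1.5794*k^5 - 7.001*k^4 - 6.2401*k^3 - 4.4589*k^2 + 5.7493*k + 7.6884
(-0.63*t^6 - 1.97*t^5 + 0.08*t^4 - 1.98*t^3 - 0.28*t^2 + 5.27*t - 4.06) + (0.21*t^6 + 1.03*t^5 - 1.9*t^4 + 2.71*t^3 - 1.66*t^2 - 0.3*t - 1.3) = -0.42*t^6 - 0.94*t^5 - 1.82*t^4 + 0.73*t^3 - 1.94*t^2 + 4.97*t - 5.36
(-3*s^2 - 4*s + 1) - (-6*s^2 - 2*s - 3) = 3*s^2 - 2*s + 4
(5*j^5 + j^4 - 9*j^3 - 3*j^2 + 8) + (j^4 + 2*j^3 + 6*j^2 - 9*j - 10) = 5*j^5 + 2*j^4 - 7*j^3 + 3*j^2 - 9*j - 2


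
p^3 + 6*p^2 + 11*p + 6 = (p + 1)*(p + 2)*(p + 3)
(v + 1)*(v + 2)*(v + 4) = v^3 + 7*v^2 + 14*v + 8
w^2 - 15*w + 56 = (w - 8)*(w - 7)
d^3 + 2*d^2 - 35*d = d*(d - 5)*(d + 7)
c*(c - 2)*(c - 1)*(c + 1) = c^4 - 2*c^3 - c^2 + 2*c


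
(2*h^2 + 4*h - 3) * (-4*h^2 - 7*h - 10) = -8*h^4 - 30*h^3 - 36*h^2 - 19*h + 30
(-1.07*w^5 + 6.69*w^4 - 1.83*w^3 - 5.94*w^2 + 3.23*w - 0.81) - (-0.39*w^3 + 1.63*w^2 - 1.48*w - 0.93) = -1.07*w^5 + 6.69*w^4 - 1.44*w^3 - 7.57*w^2 + 4.71*w + 0.12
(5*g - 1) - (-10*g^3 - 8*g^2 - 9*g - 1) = 10*g^3 + 8*g^2 + 14*g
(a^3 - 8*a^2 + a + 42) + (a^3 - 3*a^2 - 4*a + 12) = 2*a^3 - 11*a^2 - 3*a + 54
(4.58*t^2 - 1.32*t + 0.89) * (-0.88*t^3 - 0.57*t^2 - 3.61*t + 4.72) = -4.0304*t^5 - 1.449*t^4 - 16.5646*t^3 + 25.8755*t^2 - 9.4433*t + 4.2008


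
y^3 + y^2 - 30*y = y*(y - 5)*(y + 6)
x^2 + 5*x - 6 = (x - 1)*(x + 6)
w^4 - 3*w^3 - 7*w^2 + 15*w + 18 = (w - 3)^2*(w + 1)*(w + 2)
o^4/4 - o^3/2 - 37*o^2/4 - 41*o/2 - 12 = (o/2 + 1/2)*(o/2 + 1)*(o - 8)*(o + 3)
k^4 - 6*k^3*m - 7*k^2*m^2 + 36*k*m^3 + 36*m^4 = (k - 6*m)*(k - 3*m)*(k + m)*(k + 2*m)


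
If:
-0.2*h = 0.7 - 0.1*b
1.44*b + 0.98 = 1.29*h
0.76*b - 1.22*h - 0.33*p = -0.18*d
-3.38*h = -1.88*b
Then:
No Solution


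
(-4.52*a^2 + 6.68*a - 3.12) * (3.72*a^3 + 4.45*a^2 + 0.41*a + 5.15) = -16.8144*a^5 + 4.7356*a^4 + 16.2664*a^3 - 34.4232*a^2 + 33.1228*a - 16.068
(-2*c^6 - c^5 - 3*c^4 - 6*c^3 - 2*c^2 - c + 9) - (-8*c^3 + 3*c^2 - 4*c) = -2*c^6 - c^5 - 3*c^4 + 2*c^3 - 5*c^2 + 3*c + 9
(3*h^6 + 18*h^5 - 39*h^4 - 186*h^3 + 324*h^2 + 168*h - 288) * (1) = 3*h^6 + 18*h^5 - 39*h^4 - 186*h^3 + 324*h^2 + 168*h - 288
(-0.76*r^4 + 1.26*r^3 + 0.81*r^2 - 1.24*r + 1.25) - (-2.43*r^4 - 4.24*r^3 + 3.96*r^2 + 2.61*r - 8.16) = 1.67*r^4 + 5.5*r^3 - 3.15*r^2 - 3.85*r + 9.41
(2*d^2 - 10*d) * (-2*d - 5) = -4*d^3 + 10*d^2 + 50*d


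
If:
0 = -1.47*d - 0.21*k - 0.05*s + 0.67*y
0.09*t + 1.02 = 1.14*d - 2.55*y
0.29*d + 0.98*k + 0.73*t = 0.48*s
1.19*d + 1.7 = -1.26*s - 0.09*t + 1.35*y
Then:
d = 4.94638506355932*y + 1.97417902542373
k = -29.9933505473164*y - 12.8215515284504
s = -6.05164856991525*y - 4.1903469279661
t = 34.3208774717514*y + 13.6729343220339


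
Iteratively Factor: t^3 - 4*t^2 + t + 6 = (t - 3)*(t^2 - t - 2) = (t - 3)*(t + 1)*(t - 2)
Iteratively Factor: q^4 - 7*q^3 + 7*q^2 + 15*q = (q - 3)*(q^3 - 4*q^2 - 5*q) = (q - 3)*(q + 1)*(q^2 - 5*q) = (q - 5)*(q - 3)*(q + 1)*(q)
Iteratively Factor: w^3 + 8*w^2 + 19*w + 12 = (w + 3)*(w^2 + 5*w + 4) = (w + 1)*(w + 3)*(w + 4)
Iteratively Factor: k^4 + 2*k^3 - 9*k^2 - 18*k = (k + 3)*(k^3 - k^2 - 6*k) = (k + 2)*(k + 3)*(k^2 - 3*k) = (k - 3)*(k + 2)*(k + 3)*(k)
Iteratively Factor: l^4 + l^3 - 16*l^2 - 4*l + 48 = (l + 4)*(l^3 - 3*l^2 - 4*l + 12) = (l - 3)*(l + 4)*(l^2 - 4) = (l - 3)*(l + 2)*(l + 4)*(l - 2)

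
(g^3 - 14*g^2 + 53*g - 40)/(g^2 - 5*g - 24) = (g^2 - 6*g + 5)/(g + 3)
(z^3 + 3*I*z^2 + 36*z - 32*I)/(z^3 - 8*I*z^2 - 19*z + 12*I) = (z + 8*I)/(z - 3*I)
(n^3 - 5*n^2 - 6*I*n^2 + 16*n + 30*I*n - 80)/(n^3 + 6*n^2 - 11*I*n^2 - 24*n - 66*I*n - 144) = (n^2 + n*(-5 + 2*I) - 10*I)/(n^2 + 3*n*(2 - I) - 18*I)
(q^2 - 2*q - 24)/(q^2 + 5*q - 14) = (q^2 - 2*q - 24)/(q^2 + 5*q - 14)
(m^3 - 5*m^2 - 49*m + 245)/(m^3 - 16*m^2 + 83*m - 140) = (m + 7)/(m - 4)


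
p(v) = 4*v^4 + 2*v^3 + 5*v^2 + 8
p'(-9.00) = -11268.00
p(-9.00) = 25199.00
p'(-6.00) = -3300.00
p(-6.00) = 4940.00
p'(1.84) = 138.39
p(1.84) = 83.24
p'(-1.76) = -86.24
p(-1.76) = 50.96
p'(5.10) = 2329.48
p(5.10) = 3109.43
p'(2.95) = 492.47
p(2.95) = 405.79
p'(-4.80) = -1679.23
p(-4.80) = 2025.38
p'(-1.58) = -63.93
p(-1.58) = 37.52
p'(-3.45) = -620.10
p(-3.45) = 552.06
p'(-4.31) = -1212.65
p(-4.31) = 1321.04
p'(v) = 16*v^3 + 6*v^2 + 10*v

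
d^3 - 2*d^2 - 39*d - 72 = (d - 8)*(d + 3)^2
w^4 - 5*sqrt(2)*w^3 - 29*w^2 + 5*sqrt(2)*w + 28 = (w - 1)*(w + 1)*(w - 7*sqrt(2))*(w + 2*sqrt(2))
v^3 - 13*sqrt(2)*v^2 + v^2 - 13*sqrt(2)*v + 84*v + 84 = (v + 1)*(v - 7*sqrt(2))*(v - 6*sqrt(2))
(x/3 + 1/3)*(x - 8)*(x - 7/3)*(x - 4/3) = x^4/3 - 32*x^3/9 + 187*x^2/27 + 68*x/27 - 224/27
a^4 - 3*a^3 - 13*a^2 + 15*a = a*(a - 5)*(a - 1)*(a + 3)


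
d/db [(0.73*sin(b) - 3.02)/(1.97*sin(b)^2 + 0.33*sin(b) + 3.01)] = (-1.4381*sin(b)^2 + 11.8988*sin(b) + 3.1939)*cos(b)/(3.8809*sin(b)^4 + 1.3002*sin(b)^3 + 11.9683*sin(b)^2 + 1.9866*sin(b) + 9.0601)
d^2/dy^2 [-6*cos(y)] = 6*cos(y)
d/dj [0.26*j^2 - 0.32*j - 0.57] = 0.52*j - 0.32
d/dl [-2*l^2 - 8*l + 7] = -4*l - 8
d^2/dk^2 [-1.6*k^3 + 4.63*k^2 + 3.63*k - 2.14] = 9.26 - 9.6*k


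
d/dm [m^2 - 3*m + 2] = 2*m - 3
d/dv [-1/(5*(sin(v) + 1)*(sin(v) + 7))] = 2*(sin(v) + 4)*cos(v)/(5*(sin(v) + 1)^2*(sin(v) + 7)^2)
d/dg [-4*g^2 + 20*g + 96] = 20 - 8*g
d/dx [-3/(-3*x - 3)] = -1/(x + 1)^2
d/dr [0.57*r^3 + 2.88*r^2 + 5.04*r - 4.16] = 1.71*r^2 + 5.76*r + 5.04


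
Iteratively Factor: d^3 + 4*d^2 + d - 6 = (d + 2)*(d^2 + 2*d - 3) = (d - 1)*(d + 2)*(d + 3)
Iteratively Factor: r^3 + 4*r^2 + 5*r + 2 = (r + 1)*(r^2 + 3*r + 2) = (r + 1)*(r + 2)*(r + 1)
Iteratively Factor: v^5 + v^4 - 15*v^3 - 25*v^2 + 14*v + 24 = (v + 1)*(v^4 - 15*v^2 - 10*v + 24) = (v - 4)*(v + 1)*(v^3 + 4*v^2 + v - 6) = (v - 4)*(v + 1)*(v + 3)*(v^2 + v - 2) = (v - 4)*(v - 1)*(v + 1)*(v + 3)*(v + 2)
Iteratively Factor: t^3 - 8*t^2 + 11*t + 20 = (t - 4)*(t^2 - 4*t - 5) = (t - 5)*(t - 4)*(t + 1)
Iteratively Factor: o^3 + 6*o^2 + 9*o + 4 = (o + 4)*(o^2 + 2*o + 1) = (o + 1)*(o + 4)*(o + 1)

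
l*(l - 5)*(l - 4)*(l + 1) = l^4 - 8*l^3 + 11*l^2 + 20*l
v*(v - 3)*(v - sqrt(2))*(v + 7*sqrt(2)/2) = v^4 - 3*v^3 + 5*sqrt(2)*v^3/2 - 15*sqrt(2)*v^2/2 - 7*v^2 + 21*v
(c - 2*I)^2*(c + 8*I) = c^3 + 4*I*c^2 + 28*c - 32*I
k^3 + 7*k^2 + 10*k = k*(k + 2)*(k + 5)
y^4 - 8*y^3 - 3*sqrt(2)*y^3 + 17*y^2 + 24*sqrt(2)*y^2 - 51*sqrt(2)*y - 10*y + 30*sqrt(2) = (y - 5)*(y - 2)*(y - 1)*(y - 3*sqrt(2))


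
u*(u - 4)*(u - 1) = u^3 - 5*u^2 + 4*u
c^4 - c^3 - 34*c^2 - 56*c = c*(c - 7)*(c + 2)*(c + 4)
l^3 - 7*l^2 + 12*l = l*(l - 4)*(l - 3)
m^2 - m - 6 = (m - 3)*(m + 2)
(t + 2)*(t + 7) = t^2 + 9*t + 14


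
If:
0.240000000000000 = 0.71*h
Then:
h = 0.34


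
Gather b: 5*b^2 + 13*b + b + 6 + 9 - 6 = 5*b^2 + 14*b + 9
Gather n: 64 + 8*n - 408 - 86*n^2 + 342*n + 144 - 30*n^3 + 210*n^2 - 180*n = -30*n^3 + 124*n^2 + 170*n - 200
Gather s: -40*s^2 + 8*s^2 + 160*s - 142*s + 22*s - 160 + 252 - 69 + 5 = -32*s^2 + 40*s + 28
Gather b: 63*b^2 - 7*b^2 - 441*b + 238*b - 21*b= 56*b^2 - 224*b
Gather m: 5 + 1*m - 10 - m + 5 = 0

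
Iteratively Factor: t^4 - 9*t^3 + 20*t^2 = (t - 5)*(t^3 - 4*t^2) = (t - 5)*(t - 4)*(t^2) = t*(t - 5)*(t - 4)*(t)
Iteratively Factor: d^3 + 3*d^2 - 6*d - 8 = (d + 1)*(d^2 + 2*d - 8) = (d + 1)*(d + 4)*(d - 2)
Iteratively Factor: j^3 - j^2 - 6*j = (j)*(j^2 - j - 6) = j*(j - 3)*(j + 2)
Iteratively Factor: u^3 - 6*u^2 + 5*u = (u)*(u^2 - 6*u + 5) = u*(u - 5)*(u - 1)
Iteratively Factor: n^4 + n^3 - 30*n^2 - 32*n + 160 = (n + 4)*(n^3 - 3*n^2 - 18*n + 40) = (n - 2)*(n + 4)*(n^2 - n - 20) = (n - 2)*(n + 4)^2*(n - 5)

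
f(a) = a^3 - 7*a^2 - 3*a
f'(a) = 3*a^2 - 14*a - 3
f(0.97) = -8.58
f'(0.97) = -13.76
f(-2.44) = -48.88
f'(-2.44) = 49.02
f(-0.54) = -0.58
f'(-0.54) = 5.43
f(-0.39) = 0.05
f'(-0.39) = 2.92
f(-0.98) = -4.72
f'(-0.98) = 13.60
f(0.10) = -0.37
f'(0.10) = -4.37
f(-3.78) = -142.69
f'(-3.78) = 92.79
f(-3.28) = -100.76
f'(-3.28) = 75.20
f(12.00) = 684.00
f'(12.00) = 261.00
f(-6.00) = -450.00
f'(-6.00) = 189.00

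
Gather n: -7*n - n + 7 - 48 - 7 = -8*n - 48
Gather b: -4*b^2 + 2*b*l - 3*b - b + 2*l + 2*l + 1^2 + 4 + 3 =-4*b^2 + b*(2*l - 4) + 4*l + 8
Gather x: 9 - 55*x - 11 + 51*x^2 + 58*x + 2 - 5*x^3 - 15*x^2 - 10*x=-5*x^3 + 36*x^2 - 7*x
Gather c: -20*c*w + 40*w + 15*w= -20*c*w + 55*w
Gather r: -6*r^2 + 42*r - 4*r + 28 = -6*r^2 + 38*r + 28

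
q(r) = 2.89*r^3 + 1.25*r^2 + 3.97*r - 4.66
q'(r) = 8.67*r^2 + 2.5*r + 3.97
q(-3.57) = -134.39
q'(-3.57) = 105.54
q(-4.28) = -225.34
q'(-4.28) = 152.09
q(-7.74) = -1300.55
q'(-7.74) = 504.02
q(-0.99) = -10.17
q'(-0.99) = 9.99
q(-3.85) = -166.34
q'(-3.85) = 122.86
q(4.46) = 294.30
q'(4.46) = 187.58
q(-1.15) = -11.97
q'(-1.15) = 12.56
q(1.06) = 4.39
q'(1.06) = 16.36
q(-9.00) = -2045.95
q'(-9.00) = 683.74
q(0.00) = -4.66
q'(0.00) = 3.97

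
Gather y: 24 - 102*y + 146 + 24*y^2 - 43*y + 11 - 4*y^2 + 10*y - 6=20*y^2 - 135*y + 175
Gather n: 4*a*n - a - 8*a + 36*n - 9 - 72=-9*a + n*(4*a + 36) - 81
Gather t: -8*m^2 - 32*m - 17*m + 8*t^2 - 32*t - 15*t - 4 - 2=-8*m^2 - 49*m + 8*t^2 - 47*t - 6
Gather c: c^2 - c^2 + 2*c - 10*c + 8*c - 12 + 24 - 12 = 0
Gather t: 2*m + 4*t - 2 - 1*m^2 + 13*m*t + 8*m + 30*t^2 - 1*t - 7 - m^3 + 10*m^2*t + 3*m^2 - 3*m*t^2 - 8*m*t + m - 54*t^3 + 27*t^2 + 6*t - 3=-m^3 + 2*m^2 + 11*m - 54*t^3 + t^2*(57 - 3*m) + t*(10*m^2 + 5*m + 9) - 12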